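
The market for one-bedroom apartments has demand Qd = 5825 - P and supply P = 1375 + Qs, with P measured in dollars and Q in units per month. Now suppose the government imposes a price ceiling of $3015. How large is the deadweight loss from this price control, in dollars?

Rearranging supply gives Qs = P - 1375. Setting quantity demanded equal to quantity supplied, 5825 - P = P - 1375, gives P* = 3600 and Q* = 2225.
Because the ceiling (3015) lies below the market-clearing price, it is binding.
At P = 3015: Qd = 5825 - 3015 = 2810 and Qs = 3015 - 1375 = 1640.
Quantity traded falls to 1640. At Q = 1640 the demand price is 5825 - 1640 = 4185 and the supply price is 1375 + 1640 = 3015.
Deadweight loss = ½ · (4185 - 3015) · (2225 - 1640) = ½ · 1170 · 585 = 342225.

342225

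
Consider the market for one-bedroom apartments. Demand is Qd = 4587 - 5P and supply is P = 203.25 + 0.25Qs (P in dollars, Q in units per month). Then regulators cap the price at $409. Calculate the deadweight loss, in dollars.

131331.6

Rearranging supply gives Qs = 4P - 813. In a free market, 4587 - 5P = 4P - 813 gives the equilibrium P* = 600, Q* = 1587.
Since 409 < 600, the ceiling is binding.
At P = 409: Qd = 4587 - 5·409 = 2542 and Qs = 4·409 - 813 = 823.
Quantity traded falls to 823. At Q = 823 the demand price is (4587 - 823)/5 = 752.8 and the supply price is (813 + 823)/4 = 409.
Deadweight loss = ½ · (752.8 - 409) · (1587 - 823) = ½ · 343.8 · 764 = 131331.6.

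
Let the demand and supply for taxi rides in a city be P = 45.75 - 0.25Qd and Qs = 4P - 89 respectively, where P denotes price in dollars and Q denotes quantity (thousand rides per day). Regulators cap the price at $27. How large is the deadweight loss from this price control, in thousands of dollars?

Rearranging demand gives Qd = 183 - 4P. In a free market, 183 - 4P = 4P - 89 gives the equilibrium P* = 34, Q* = 47.
The ceiling of 27 is below the equilibrium price 34, so it binds.
At P = 27: Qd = 183 - 4·27 = 75 and Qs = 4·27 - 89 = 19.
Quantity traded falls to 19. At Q = 19 the demand price is (183 - 19)/4 = 41 and the supply price is (89 + 19)/4 = 27.
Deadweight loss = ½ · (41 - 27) · (47 - 19) = ½ · 14 · 28 = 196.

196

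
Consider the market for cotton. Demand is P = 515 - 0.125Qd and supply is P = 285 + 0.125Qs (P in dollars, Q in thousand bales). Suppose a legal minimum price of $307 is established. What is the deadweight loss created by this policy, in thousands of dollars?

Rearranging demand gives Qd = 4120 - 8P; rearranging supply gives Qs = 8P - 2280. Setting quantity demanded equal to quantity supplied, 4120 - 8P = 8P - 2280, gives P* = 400 and Q* = 920.
The floor of 307 is below the equilibrium price 400, so it is not binding; the market clears at P* = 400, Q* = 920.
Since the control does not bind, no trades are prevented and deadweight loss is zero.

0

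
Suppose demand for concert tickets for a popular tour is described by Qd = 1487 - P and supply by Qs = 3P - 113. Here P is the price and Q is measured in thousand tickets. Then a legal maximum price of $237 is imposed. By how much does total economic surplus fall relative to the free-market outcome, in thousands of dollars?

159414

Equilibrium: 1487 - P = 3P - 113, so 1600 = 4P and P* = 400, Q* = 1087.
Since 237 < 400, the ceiling is binding.
At P = 237: Qd = 1487 - 237 = 1250 and Qs = 3·237 - 113 = 598.
Quantity traded falls to 598. At Q = 598 the demand price is 1487 - 598 = 889 and the supply price is (113 + 598)/3 = 237.
Deadweight loss = ½ · (889 - 237) · (1087 - 598) = ½ · 652 · 489 = 159414.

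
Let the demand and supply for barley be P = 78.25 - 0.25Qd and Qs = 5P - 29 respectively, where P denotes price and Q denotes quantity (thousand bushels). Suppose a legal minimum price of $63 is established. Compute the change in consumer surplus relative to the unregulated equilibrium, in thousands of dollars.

-2775

Rearranging demand gives Qd = 313 - 4P. In a free market, 313 - 4P = 5P - 29 gives the equilibrium P* = 38, Q* = 161.
The floor of 63 is above the equilibrium price 38, so it binds.
At P = 63: Qd = 313 - 4·63 = 61 and Qs = 5·63 - 29 = 286.
Consumer surplus without the control is ½ · (78.25 - 38) · 161 = 3240.125.
With the floor, consumers buy 61 units at 63, so CS = ½ · (78.25 - 63) · 61 = 465.125.
Change in consumer surplus = 465.125 - 3240.125 = -2775.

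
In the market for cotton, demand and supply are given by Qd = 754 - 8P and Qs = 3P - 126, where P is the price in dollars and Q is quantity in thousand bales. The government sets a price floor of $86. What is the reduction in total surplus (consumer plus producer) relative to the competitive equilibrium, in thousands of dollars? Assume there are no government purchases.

Equilibrium: 754 - 8P = 3P - 126, so 880 = 11P and P* = 80, Q* = 114.
The floor of 86 is above the equilibrium price 80, so it binds.
At P = 86: Qd = 754 - 8·86 = 66 and Qs = 3·86 - 126 = 132.
Quantity traded falls to 66. At Q = 66 the demand price is (754 - 66)/8 = 86 and the supply price is (126 + 66)/3 = 64.
Deadweight loss = ½ · (86 - 64) · (114 - 66) = ½ · 22 · 48 = 528.

528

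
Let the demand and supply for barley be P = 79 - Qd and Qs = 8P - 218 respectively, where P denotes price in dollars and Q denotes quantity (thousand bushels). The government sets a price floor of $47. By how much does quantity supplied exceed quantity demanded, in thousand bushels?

126

Rearranging demand gives Qd = 79 - P. Equilibrium: 79 - P = 8P - 218, so 297 = 9P and P* = 33, Q* = 46.
Because the floor (47) lies above the market-clearing price, it is binding.
At P = 47: Qd = 79 - 47 = 32 and Qs = 8·47 - 218 = 158.
Surplus = Qs - Qd = 158 - 32 = 126.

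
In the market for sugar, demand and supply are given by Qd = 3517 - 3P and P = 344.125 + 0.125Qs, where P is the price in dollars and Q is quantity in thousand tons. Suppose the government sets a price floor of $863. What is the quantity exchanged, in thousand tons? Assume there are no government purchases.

928

Rearranging supply gives Qs = 8P - 2753. Setting quantity demanded equal to quantity supplied, 3517 - 3P = 8P - 2753, gives P* = 570 and Q* = 1807.
Because the floor (863) lies above the market-clearing price, it is binding.
At P = 863: Qd = 3517 - 3·863 = 928 and Qs = 8·863 - 2753 = 4151.
The quantity actually transacted is the short side, demand: 928.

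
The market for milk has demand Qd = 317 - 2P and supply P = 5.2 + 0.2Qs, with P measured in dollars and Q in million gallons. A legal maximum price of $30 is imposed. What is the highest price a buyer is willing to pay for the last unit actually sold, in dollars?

Rearranging supply gives Qs = 5P - 26. Without the control the market clears where 317 - 2P = 5P - 26, i.e. P* = 49 and Q* = 219.
Because the ceiling (30) lies below the market-clearing price, it is binding.
At P = 30: Qd = 317 - 2·30 = 257 and Qs = 5·30 - 26 = 124.
Only 124 units reach the market. On the demand curve, the marginal buyer's willingness to pay at Q = 124 is (317 - 124)/2 = 96.5.

96.5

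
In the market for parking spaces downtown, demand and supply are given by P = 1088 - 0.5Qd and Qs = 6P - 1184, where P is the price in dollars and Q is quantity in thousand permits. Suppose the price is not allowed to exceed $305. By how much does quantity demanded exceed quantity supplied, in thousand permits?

920

Rearranging demand gives Qd = 2176 - 2P. In a free market, 2176 - 2P = 6P - 1184 gives the equilibrium P* = 420, Q* = 1336.
The ceiling of 305 is below the equilibrium price 420, so it binds.
At P = 305: Qd = 2176 - 2·305 = 1566 and Qs = 6·305 - 1184 = 646.
Shortage = Qd - Qs = 1566 - 646 = 920.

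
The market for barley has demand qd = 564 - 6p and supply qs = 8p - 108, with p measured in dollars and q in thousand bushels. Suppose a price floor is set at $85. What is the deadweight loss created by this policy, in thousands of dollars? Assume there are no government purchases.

Equilibrium: 564 - 6p = 8p - 108, so 672 = 14p and p* = 48, q* = 276.
Because the floor (85) lies above the market-clearing price, it is binding.
At p = 85: qd = 564 - 6·85 = 54 and qs = 8·85 - 108 = 572.
Quantity traded falls to 54. At q = 54 the demand price is (564 - 54)/6 = 85 and the supply price is (108 + 54)/8 = 20.25.
Deadweight loss = ½ · (85 - 20.25) · (276 - 54) = ½ · 64.75 · 222 = 7187.25.

7187.25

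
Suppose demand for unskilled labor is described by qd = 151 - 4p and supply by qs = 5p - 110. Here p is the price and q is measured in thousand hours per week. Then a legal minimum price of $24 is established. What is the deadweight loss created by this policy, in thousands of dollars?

Setting quantity demanded equal to quantity supplied, 151 - 4p = 5p - 110, gives p* = 29 and q* = 35.
Since 24 is below p* = 29, the floor does not bind and the free-market outcome prevails.
Since the control does not bind, no trades are prevented and deadweight loss is zero.

0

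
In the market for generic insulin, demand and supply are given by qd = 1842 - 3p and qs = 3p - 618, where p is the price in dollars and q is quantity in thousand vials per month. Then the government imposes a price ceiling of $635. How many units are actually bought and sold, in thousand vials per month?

Setting quantity demanded equal to quantity supplied, 1842 - 3p = 3p - 618, gives p* = 410 and q* = 612.
The ceiling of 635 is above the equilibrium price 410, so it is not binding; the market clears at p* = 410, q* = 612.

612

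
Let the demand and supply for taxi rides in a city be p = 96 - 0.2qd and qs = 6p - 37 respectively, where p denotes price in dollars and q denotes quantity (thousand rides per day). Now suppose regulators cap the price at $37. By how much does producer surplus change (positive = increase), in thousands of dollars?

Rearranging demand gives qd = 480 - 5p. In a free market, 480 - 5p = 6p - 37 gives the equilibrium p* = 47, q* = 245.
Since 37 < 47, the ceiling is binding.
At p = 37: qd = 480 - 5·37 = 295 and qs = 6·37 - 37 = 185.
Producer surplus without the control is ½ · (47 - 37/6) · 245 = 60025/12.
With the ceiling, producers sell 185 units at 37, so PS = ½ · (37 - 37/6) · 185 = 34225/12.
Change in producer surplus = 34225/12 - 60025/12 = -2150.

-2150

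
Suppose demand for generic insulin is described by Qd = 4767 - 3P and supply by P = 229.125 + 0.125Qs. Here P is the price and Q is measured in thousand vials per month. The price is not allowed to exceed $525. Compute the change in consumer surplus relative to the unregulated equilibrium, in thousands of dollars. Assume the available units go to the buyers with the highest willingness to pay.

Rearranging supply gives Qs = 8P - 1833. Equilibrium: 4767 - 3P = 8P - 1833, so 6600 = 11P and P* = 600, Q* = 2967.
Since 525 < 600, the ceiling is binding.
At P = 525: Qd = 4767 - 3·525 = 3192 and Qs = 8·525 - 1833 = 2367.
Consumer surplus without the control is ½ · (1589 - 600) · 2967 = 1467181.5.
With the ceiling, 2367 units are sold at 525 (assume they go to the highest-value buyers). The demand price at Q = 2367 is 800, so CS = ½ · [(1589 - 525) + (800 - 525)] · 2367 = 1584706.5.
Change in consumer surplus = 1584706.5 - 1467181.5 = 117525.

117525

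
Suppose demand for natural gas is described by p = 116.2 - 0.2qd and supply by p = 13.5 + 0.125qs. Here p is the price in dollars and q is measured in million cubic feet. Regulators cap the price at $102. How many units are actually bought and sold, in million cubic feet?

316

Rearranging demand gives qd = 581 - 5p; rearranging supply gives qs = 8p - 108. In a free market, 581 - 5p = 8p - 108 gives the equilibrium p* = 53, q* = 316.
The ceiling of 102 is above the equilibrium price 53, so it is not binding; the market clears at p* = 53, q* = 316.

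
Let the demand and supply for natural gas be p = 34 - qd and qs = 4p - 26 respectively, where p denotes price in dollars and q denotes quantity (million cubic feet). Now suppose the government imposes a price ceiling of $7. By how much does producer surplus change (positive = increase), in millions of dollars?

Rearranging demand gives qd = 34 - p. In a free market, 34 - p = 4p - 26 gives the equilibrium p* = 12, q* = 22.
Since 7 < 12, the ceiling is binding.
At p = 7: qd = 34 - 7 = 27 and qs = 4·7 - 26 = 2.
Producer surplus without the control is ½ · (12 - 6.5) · 22 = 60.5.
With the ceiling, producers sell 2 units at 7, so PS = ½ · (7 - 6.5) · 2 = 0.5.
Change in producer surplus = 0.5 - 60.5 = -60.

-60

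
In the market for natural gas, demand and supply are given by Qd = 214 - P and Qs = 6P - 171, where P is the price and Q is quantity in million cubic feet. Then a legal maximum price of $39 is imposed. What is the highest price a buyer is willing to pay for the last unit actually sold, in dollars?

Without the control the market clears where 214 - P = 6P - 171, i.e. P* = 55 and Q* = 159.
The ceiling of 39 is below the equilibrium price 55, so it binds.
At P = 39: Qd = 214 - 39 = 175 and Qs = 6·39 - 171 = 63.
Only 63 units reach the market. On the demand curve, the marginal buyer's willingness to pay at Q = 63 is (214 - 63) = 151.

151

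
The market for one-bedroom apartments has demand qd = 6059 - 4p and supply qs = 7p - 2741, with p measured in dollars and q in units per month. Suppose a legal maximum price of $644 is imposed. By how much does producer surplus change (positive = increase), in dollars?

-360828

Without the control the market clears where 6059 - 4p = 7p - 2741, i.e. p* = 800 and q* = 2859.
Since 644 < 800, the ceiling is binding.
At p = 644: qd = 6059 - 4·644 = 3483 and qs = 7·644 - 2741 = 1767.
Producer surplus without the control is ½ · (800 - 2741/7) · 2859 = 8173881/14.
With the ceiling, producers sell 1767 units at 644, so PS = ½ · (644 - 2741/7) · 1767 = 3122289/14.
Change in producer surplus = 3122289/14 - 8173881/14 = -360828.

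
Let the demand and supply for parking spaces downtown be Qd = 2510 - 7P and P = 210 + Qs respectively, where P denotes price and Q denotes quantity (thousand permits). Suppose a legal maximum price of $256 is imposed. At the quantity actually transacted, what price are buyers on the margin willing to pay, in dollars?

352

Rearranging supply gives Qs = P - 210. Without the control the market clears where 2510 - 7P = P - 210, i.e. P* = 340 and Q* = 130.
Since 256 < 340, the ceiling is binding.
At P = 256: Qd = 2510 - 7·256 = 718 and Qs = 256 - 210 = 46.
Only 46 units reach the market. On the demand curve, the marginal buyer's willingness to pay at Q = 46 is (2510 - 46)/7 = 352.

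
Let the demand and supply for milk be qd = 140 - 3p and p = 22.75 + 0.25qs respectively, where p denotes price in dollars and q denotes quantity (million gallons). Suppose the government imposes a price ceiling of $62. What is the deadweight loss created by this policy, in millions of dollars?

0

Rearranging supply gives qs = 4p - 91. In a free market, 140 - 3p = 4p - 91 gives the equilibrium p* = 33, q* = 41.
The ceiling of 62 is above the equilibrium price 33, so it is not binding; the market clears at p* = 33, q* = 41.
Since the control does not bind, no trades are prevented and deadweight loss is zero.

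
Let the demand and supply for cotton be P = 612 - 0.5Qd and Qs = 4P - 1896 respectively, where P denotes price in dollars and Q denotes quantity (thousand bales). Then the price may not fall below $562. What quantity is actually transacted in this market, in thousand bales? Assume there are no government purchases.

Rearranging demand gives Qd = 1224 - 2P. In a free market, 1224 - 2P = 4P - 1896 gives the equilibrium P* = 520, Q* = 184.
The floor of 562 is above the equilibrium price 520, so it binds.
At P = 562: Qd = 1224 - 2·562 = 100 and Qs = 4·562 - 1896 = 352.
The quantity actually transacted is the short side, demand: 100.

100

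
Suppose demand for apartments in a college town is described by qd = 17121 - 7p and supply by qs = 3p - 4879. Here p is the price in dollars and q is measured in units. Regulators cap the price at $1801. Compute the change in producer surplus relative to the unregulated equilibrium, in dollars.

Setting quantity demanded equal to quantity supplied, 17121 - 7p = 3p - 4879, gives p* = 2200 and q* = 1721.
Since 1801 < 2200, the ceiling is binding.
At p = 1801: qd = 17121 - 7·1801 = 4514 and qs = 3·1801 - 4879 = 524.
Producer surplus without the control is ½ · (2200 - 4879/3) · 1721 = 2961841/6.
With the ceiling, producers sell 524 units at 1801, so PS = ½ · (1801 - 4879/3) · 524 = 137288/3.
Change in producer surplus = 137288/3 - 2961841/6 = -447877.5.

-447877.5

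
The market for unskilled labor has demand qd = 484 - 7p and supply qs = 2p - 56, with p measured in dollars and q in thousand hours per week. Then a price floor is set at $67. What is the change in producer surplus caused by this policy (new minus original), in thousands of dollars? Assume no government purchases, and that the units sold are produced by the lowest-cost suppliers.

In a free market, 484 - 7p = 2p - 56 gives the equilibrium p* = 60, q* = 64.
The floor of 67 is above the equilibrium price 60, so it binds.
At p = 67: qd = 484 - 7·67 = 15 and qs = 2·67 - 56 = 78.
Producer surplus without the control is ½ · (60 - 28) · 64 = 1024.
With the floor, 15 units are sold at 67. The supply price at q = 15 is 35.5, so PS = ½ · [(67 - 28) + (67 - 35.5)] · 15 = 528.75.
Change in producer surplus = 528.75 - 1024 = -495.25.

-495.25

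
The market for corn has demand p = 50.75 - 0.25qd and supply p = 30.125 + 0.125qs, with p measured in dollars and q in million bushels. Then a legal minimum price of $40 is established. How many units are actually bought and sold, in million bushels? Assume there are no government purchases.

Rearranging demand gives qd = 203 - 4p; rearranging supply gives qs = 8p - 241. In a free market, 203 - 4p = 8p - 241 gives the equilibrium p* = 37, q* = 55.
Because the floor (40) lies above the market-clearing price, it is binding.
At p = 40: qd = 203 - 4·40 = 43 and qs = 8·40 - 241 = 79.
The quantity actually transacted is the short side, demand: 43.

43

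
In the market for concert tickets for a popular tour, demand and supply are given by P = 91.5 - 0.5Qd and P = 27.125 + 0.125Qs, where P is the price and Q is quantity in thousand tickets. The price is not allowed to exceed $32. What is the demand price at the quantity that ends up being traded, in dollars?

Rearranging demand gives Qd = 183 - 2P; rearranging supply gives Qs = 8P - 217. In a free market, 183 - 2P = 8P - 217 gives the equilibrium P* = 40, Q* = 103.
Since 32 < 40, the ceiling is binding.
At P = 32: Qd = 183 - 2·32 = 119 and Qs = 8·32 - 217 = 39.
Only 39 units reach the market. On the demand curve, the marginal buyer's willingness to pay at Q = 39 is (183 - 39)/2 = 72.

72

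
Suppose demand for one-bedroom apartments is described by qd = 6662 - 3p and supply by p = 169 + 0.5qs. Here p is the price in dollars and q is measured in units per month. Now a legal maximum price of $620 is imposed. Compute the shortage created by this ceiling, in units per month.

Rearranging supply gives qs = 2p - 338. Equilibrium: 6662 - 3p = 2p - 338, so 7000 = 5p and p* = 1400, q* = 2462.
Since 620 < 1400, the ceiling is binding.
At p = 620: qd = 6662 - 3·620 = 4802 and qs = 2·620 - 338 = 902.
Shortage = qd - qs = 4802 - 902 = 3900.

3900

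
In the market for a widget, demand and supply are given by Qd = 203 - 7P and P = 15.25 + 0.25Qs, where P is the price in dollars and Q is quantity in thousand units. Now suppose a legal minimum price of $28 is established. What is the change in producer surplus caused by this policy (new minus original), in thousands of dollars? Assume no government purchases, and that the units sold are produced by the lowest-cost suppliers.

Rearranging supply gives Qs = 4P - 61. Equilibrium: 203 - 7P = 4P - 61, so 264 = 11P and P* = 24, Q* = 35.
Since 28 > 24, the floor is binding.
At P = 28: Qd = 203 - 7·28 = 7 and Qs = 4·28 - 61 = 51.
Producer surplus without the control is ½ · (24 - 15.25) · 35 = 153.125.
With the floor, 7 units are sold at 28. The supply price at Q = 7 is 17, so PS = ½ · [(28 - 15.25) + (28 - 17)] · 7 = 83.125.
Change in producer surplus = 83.125 - 153.125 = -70.

-70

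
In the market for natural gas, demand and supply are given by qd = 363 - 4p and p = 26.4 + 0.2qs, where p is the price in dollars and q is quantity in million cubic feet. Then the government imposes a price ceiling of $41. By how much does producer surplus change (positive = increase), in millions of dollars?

Rearranging supply gives qs = 5p - 132. Setting quantity demanded equal to quantity supplied, 363 - 4p = 5p - 132, gives p* = 55 and q* = 143.
Because the ceiling (41) lies below the market-clearing price, it is binding.
At p = 41: qd = 363 - 4·41 = 199 and qs = 5·41 - 132 = 73.
Producer surplus without the control is ½ · (55 - 26.4) · 143 = 2044.9.
With the ceiling, producers sell 73 units at 41, so PS = ½ · (41 - 26.4) · 73 = 532.9.
Change in producer surplus = 532.9 - 2044.9 = -1512.

-1512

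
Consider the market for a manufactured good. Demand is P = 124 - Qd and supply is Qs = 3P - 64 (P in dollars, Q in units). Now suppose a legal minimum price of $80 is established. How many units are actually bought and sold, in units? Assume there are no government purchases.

44

Rearranging demand gives Qd = 124 - P. Without the control the market clears where 124 - P = 3P - 64, i.e. P* = 47 and Q* = 77.
Since 80 > 47, the floor is binding.
At P = 80: Qd = 124 - 80 = 44 and Qs = 3·80 - 64 = 176.
The quantity actually transacted is the short side, demand: 44.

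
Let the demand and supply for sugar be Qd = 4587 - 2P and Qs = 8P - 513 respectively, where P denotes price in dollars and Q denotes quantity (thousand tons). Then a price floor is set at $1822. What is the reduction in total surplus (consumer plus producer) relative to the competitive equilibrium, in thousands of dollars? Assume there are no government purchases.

In a free market, 4587 - 2P = 8P - 513 gives the equilibrium P* = 510, Q* = 3567.
Since 1822 > 510, the floor is binding.
At P = 1822: Qd = 4587 - 2·1822 = 943 and Qs = 8·1822 - 513 = 14063.
Quantity traded falls to 943. At Q = 943 the demand price is (4587 - 943)/2 = 1822 and the supply price is (513 + 943)/8 = 182.
Deadweight loss = ½ · (1822 - 182) · (3567 - 943) = ½ · 1640 · 2624 = 2151680.

2151680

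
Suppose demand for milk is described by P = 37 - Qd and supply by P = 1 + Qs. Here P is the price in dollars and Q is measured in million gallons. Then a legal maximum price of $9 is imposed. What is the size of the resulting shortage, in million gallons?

Rearranging demand gives Qd = 37 - P; rearranging supply gives Qs = P - 1. Without the control the market clears where 37 - P = P - 1, i.e. P* = 19 and Q* = 18.
The ceiling of 9 is below the equilibrium price 19, so it binds.
At P = 9: Qd = 37 - 9 = 28 and Qs = 9 - 1 = 8.
Shortage = Qd - Qs = 28 - 8 = 20.

20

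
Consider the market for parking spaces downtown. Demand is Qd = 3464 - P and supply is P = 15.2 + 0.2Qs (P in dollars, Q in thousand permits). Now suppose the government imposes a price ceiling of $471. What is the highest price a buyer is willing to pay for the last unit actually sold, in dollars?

Rearranging supply gives Qs = 5P - 76. Without the control the market clears where 3464 - P = 5P - 76, i.e. P* = 590 and Q* = 2874.
Since 471 < 590, the ceiling is binding.
At P = 471: Qd = 3464 - 471 = 2993 and Qs = 5·471 - 76 = 2279.
Only 2279 units reach the market. On the demand curve, the marginal buyer's willingness to pay at Q = 2279 is (3464 - 2279) = 1185.

1185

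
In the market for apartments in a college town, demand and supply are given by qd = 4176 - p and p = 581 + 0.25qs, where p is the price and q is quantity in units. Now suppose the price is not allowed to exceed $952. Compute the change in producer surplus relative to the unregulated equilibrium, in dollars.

-758640

Rearranging supply gives qs = 4p - 2324. In a free market, 4176 - p = 4p - 2324 gives the equilibrium p* = 1300, q* = 2876.
Because the ceiling (952) lies below the market-clearing price, it is binding.
At p = 952: qd = 4176 - 952 = 3224 and qs = 4·952 - 2324 = 1484.
Producer surplus without the control is ½ · (1300 - 581) · 2876 = 1033922.
With the ceiling, producers sell 1484 units at 952, so PS = ½ · (952 - 581) · 1484 = 275282.
Change in producer surplus = 275282 - 1033922 = -758640.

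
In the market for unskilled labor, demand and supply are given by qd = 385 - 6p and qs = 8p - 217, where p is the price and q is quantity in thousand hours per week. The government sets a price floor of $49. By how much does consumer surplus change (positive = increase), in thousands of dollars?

Without the control the market clears where 385 - 6p = 8p - 217, i.e. p* = 43 and q* = 127.
Because the floor (49) lies above the market-clearing price, it is binding.
At p = 49: qd = 385 - 6·49 = 91 and qs = 8·49 - 217 = 175.
Consumer surplus without the control is ½ · (385/6 - 43) · 127 = 16129/12.
With the floor, consumers buy 91 units at 49, so CS = ½ · (385/6 - 49) · 91 = 8281/12.
Change in consumer surplus = 8281/12 - 16129/12 = -654.

-654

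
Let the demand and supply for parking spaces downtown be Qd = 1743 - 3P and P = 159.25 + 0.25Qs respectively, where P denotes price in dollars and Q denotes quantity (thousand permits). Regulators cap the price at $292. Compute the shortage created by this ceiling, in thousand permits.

Rearranging supply gives Qs = 4P - 637. Without the control the market clears where 1743 - 3P = 4P - 637, i.e. P* = 340 and Q* = 723.
The ceiling of 292 is below the equilibrium price 340, so it binds.
At P = 292: Qd = 1743 - 3·292 = 867 and Qs = 4·292 - 637 = 531.
Shortage = Qd - Qs = 867 - 531 = 336.

336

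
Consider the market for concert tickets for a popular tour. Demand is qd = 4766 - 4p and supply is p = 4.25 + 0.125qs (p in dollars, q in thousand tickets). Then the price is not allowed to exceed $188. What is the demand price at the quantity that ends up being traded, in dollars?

Rearranging supply gives qs = 8p - 34. Without the control the market clears where 4766 - 4p = 8p - 34, i.e. p* = 400 and q* = 3166.
Because the ceiling (188) lies below the market-clearing price, it is binding.
At p = 188: qd = 4766 - 4·188 = 4014 and qs = 8·188 - 34 = 1470.
Only 1470 units reach the market. On the demand curve, the marginal buyer's willingness to pay at q = 1470 is (4766 - 1470)/4 = 824.

824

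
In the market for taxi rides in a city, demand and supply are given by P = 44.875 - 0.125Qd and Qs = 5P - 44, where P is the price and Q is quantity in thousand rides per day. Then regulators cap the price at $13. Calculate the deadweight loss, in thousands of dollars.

1316.25

Rearranging demand gives Qd = 359 - 8P. Without the control the market clears where 359 - 8P = 5P - 44, i.e. P* = 31 and Q* = 111.
Since 13 < 31, the ceiling is binding.
At P = 13: Qd = 359 - 8·13 = 255 and Qs = 5·13 - 44 = 21.
Quantity traded falls to 21. At Q = 21 the demand price is (359 - 21)/8 = 42.25 and the supply price is (44 + 21)/5 = 13.
Deadweight loss = ½ · (42.25 - 13) · (111 - 21) = ½ · 29.25 · 90 = 1316.25.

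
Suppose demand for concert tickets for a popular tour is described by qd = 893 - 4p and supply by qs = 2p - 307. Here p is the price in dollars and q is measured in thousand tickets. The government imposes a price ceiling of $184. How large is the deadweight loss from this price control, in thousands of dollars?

384

Setting quantity demanded equal to quantity supplied, 893 - 4p = 2p - 307, gives p* = 200 and q* = 93.
Since 184 < 200, the ceiling is binding.
At p = 184: qd = 893 - 4·184 = 157 and qs = 2·184 - 307 = 61.
Quantity traded falls to 61. At q = 61 the demand price is (893 - 61)/4 = 208 and the supply price is (307 + 61)/2 = 184.
Deadweight loss = ½ · (208 - 184) · (93 - 61) = ½ · 24 · 32 = 384.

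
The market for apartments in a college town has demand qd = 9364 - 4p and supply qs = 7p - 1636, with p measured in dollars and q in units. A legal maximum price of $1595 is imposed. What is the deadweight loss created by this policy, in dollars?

0

Setting quantity demanded equal to quantity supplied, 9364 - 4p = 7p - 1636, gives p* = 1000 and q* = 5364.
The ceiling of 1595 is above the equilibrium price 1000, so it is not binding; the market clears at p* = 1000, q* = 5364.
Since the control does not bind, no trades are prevented and deadweight loss is zero.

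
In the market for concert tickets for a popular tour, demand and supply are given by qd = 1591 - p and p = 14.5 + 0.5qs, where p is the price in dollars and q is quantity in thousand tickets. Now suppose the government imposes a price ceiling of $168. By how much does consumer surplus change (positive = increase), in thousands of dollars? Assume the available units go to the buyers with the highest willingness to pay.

-162564

Rearranging supply gives qs = 2p - 29. Equilibrium: 1591 - p = 2p - 29, so 1620 = 3p and p* = 540, q* = 1051.
The ceiling of 168 is below the equilibrium price 540, so it binds.
At p = 168: qd = 1591 - 168 = 1423 and qs = 2·168 - 29 = 307.
Consumer surplus without the control is ½ · (1591 - 540) · 1051 = 552300.5.
With the ceiling, 307 units are sold at 168 (assume they go to the highest-value buyers). The demand price at q = 307 is 1284, so CS = ½ · [(1591 - 168) + (1284 - 168)] · 307 = 389736.5.
Change in consumer surplus = 389736.5 - 552300.5 = -162564.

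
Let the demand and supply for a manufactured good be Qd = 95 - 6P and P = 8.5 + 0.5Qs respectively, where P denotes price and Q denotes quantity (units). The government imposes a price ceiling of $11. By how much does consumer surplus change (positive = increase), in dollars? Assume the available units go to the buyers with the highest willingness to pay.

12

Rearranging supply gives Qs = 2P - 17. Without the control the market clears where 95 - 6P = 2P - 17, i.e. P* = 14 and Q* = 11.
Since 11 < 14, the ceiling is binding.
At P = 11: Qd = 95 - 6·11 = 29 and Qs = 2·11 - 17 = 5.
Consumer surplus without the control is ½ · (95/6 - 14) · 11 = 121/12.
With the ceiling, 5 units are sold at 11 (assume they go to the highest-value buyers). The demand price at Q = 5 is 15, so CS = ½ · [(95/6 - 11) + (15 - 11)] · 5 = 265/12.
Change in consumer surplus = 265/12 - 121/12 = 12.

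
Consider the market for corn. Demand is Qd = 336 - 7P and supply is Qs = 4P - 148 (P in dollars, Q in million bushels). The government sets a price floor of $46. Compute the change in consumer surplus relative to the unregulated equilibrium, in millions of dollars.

Equilibrium: 336 - 7P = 4P - 148, so 484 = 11P and P* = 44, Q* = 28.
The floor of 46 is above the equilibrium price 44, so it binds.
At P = 46: Qd = 336 - 7·46 = 14 and Qs = 4·46 - 148 = 36.
Consumer surplus without the control is ½ · (48 - 44) · 28 = 56.
With the floor, consumers buy 14 units at 46, so CS = ½ · (48 - 46) · 14 = 14.
Change in consumer surplus = 14 - 56 = -42.

-42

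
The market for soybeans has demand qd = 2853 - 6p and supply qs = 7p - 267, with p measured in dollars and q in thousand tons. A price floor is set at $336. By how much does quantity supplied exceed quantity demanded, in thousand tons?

1248

Without the control the market clears where 2853 - 6p = 7p - 267, i.e. p* = 240 and q* = 1413.
Because the floor (336) lies above the market-clearing price, it is binding.
At p = 336: qd = 2853 - 6·336 = 837 and qs = 7·336 - 267 = 2085.
Surplus = qs - qd = 2085 - 837 = 1248.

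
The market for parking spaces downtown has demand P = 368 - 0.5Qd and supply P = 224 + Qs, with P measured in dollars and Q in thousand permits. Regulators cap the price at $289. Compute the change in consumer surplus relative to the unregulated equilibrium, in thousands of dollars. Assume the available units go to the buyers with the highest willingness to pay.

Rearranging demand gives Qd = 736 - 2P; rearranging supply gives Qs = P - 224. In a free market, 736 - 2P = P - 224 gives the equilibrium P* = 320, Q* = 96.
Because the ceiling (289) lies below the market-clearing price, it is binding.
At P = 289: Qd = 736 - 2·289 = 158 and Qs = 289 - 224 = 65.
Consumer surplus without the control is ½ · (368 - 320) · 96 = 2304.
With the ceiling, 65 units are sold at 289 (assume they go to the highest-value buyers). The demand price at Q = 65 is 335.5, so CS = ½ · [(368 - 289) + (335.5 - 289)] · 65 = 4078.75.
Change in consumer surplus = 4078.75 - 2304 = 1774.75.

1774.75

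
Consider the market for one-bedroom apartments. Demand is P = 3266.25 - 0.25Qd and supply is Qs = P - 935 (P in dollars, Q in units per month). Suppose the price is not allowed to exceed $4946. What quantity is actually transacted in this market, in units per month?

1865

Rearranging demand gives Qd = 13065 - 4P. Without the control the market clears where 13065 - 4P = P - 935, i.e. P* = 2800 and Q* = 1865.
Since 4946 is above P* = 2800, the ceiling does not bind and the free-market outcome prevails.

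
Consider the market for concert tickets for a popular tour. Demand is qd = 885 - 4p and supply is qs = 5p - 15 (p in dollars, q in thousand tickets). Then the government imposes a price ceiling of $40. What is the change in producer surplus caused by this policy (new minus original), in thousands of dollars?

Equilibrium: 885 - 4p = 5p - 15, so 900 = 9p and p* = 100, q* = 485.
Since 40 < 100, the ceiling is binding.
At p = 40: qd = 885 - 4·40 = 725 and qs = 5·40 - 15 = 185.
Producer surplus without the control is ½ · (100 - 3) · 485 = 23522.5.
With the ceiling, producers sell 185 units at 40, so PS = ½ · (40 - 3) · 185 = 3422.5.
Change in producer surplus = 3422.5 - 23522.5 = -20100.

-20100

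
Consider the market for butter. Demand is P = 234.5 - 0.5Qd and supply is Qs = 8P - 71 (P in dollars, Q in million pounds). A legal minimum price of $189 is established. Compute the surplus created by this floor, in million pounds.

1350

Rearranging demand gives Qd = 469 - 2P. Without the control the market clears where 469 - 2P = 8P - 71, i.e. P* = 54 and Q* = 361.
The floor of 189 is above the equilibrium price 54, so it binds.
At P = 189: Qd = 469 - 2·189 = 91 and Qs = 8·189 - 71 = 1441.
Surplus = Qs - Qd = 1441 - 91 = 1350.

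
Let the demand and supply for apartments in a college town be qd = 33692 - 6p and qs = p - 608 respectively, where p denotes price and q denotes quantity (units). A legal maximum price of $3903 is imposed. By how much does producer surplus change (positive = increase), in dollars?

-3782119.5

Setting quantity demanded equal to quantity supplied, 33692 - 6p = p - 608, gives p* = 4900 and q* = 4292.
The ceiling of 3903 is below the equilibrium price 4900, so it binds.
At p = 3903: qd = 33692 - 6·3903 = 10274 and qs = 3903 - 608 = 3295.
Producer surplus without the control is ½ · (4900 - 608) · 4292 = 9210632.
With the ceiling, producers sell 3295 units at 3903, so PS = ½ · (3903 - 608) · 3295 = 5428512.5.
Change in producer surplus = 5428512.5 - 9210632 = -3782119.5.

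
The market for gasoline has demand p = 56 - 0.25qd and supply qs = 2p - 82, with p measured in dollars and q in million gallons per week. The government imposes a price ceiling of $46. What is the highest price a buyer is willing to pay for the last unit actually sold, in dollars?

Rearranging demand gives qd = 224 - 4p. Without the control the market clears where 224 - 4p = 2p - 82, i.e. p* = 51 and q* = 20.
Because the ceiling (46) lies below the market-clearing price, it is binding.
At p = 46: qd = 224 - 4·46 = 40 and qs = 2·46 - 82 = 10.
Only 10 units reach the market. On the demand curve, the marginal buyer's willingness to pay at q = 10 is (224 - 10)/4 = 53.5.

53.5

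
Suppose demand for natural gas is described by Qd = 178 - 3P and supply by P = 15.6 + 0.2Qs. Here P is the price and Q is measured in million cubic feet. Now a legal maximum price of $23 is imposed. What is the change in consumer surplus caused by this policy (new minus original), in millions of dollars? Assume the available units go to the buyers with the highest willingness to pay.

Rearranging supply gives Qs = 5P - 78. Setting quantity demanded equal to quantity supplied, 178 - 3P = 5P - 78, gives P* = 32 and Q* = 82.
Since 23 < 32, the ceiling is binding.
At P = 23: Qd = 178 - 3·23 = 109 and Qs = 5·23 - 78 = 37.
Consumer surplus without the control is ½ · (178/3 - 32) · 82 = 3362/3.
With the ceiling, 37 units are sold at 23 (assume they go to the highest-value buyers). The demand price at Q = 37 is 47, so CS = ½ · [(178/3 - 23) + (47 - 23)] · 37 = 6697/6.
Change in consumer surplus = 6697/6 - 3362/3 = -4.5.

-4.5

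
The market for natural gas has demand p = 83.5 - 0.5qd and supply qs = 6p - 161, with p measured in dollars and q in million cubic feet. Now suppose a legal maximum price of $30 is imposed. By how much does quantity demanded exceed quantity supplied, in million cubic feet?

Rearranging demand gives qd = 167 - 2p. Without the control the market clears where 167 - 2p = 6p - 161, i.e. p* = 41 and q* = 85.
Because the ceiling (30) lies below the market-clearing price, it is binding.
At p = 30: qd = 167 - 2·30 = 107 and qs = 6·30 - 161 = 19.
Shortage = qd - qs = 107 - 19 = 88.

88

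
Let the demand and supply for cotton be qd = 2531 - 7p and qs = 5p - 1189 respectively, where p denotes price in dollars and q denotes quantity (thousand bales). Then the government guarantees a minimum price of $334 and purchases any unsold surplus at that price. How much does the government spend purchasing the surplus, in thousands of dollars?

In a free market, 2531 - 7p = 5p - 1189 gives the equilibrium p* = 310, q* = 361.
Since 334 > 310, the floor is binding.
At p = 334: qd = 2531 - 7·334 = 193 and qs = 5·334 - 1189 = 481.
Surplus = qs - qd = 288.
Government expenditure = surplus × support price = 288 × 334 = 96192.

96192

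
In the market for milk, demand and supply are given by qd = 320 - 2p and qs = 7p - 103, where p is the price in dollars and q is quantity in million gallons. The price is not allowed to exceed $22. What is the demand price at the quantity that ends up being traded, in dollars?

134.5

In a free market, 320 - 2p = 7p - 103 gives the equilibrium p* = 47, q* = 226.
The ceiling of 22 is below the equilibrium price 47, so it binds.
At p = 22: qd = 320 - 2·22 = 276 and qs = 7·22 - 103 = 51.
Only 51 units reach the market. On the demand curve, the marginal buyer's willingness to pay at q = 51 is (320 - 51)/2 = 134.5.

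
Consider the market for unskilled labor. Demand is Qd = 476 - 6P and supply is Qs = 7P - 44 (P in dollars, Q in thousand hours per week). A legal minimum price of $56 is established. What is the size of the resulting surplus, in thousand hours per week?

208

Setting quantity demanded equal to quantity supplied, 476 - 6P = 7P - 44, gives P* = 40 and Q* = 236.
Since 56 > 40, the floor is binding.
At P = 56: Qd = 476 - 6·56 = 140 and Qs = 7·56 - 44 = 348.
Surplus = Qs - Qd = 348 - 140 = 208.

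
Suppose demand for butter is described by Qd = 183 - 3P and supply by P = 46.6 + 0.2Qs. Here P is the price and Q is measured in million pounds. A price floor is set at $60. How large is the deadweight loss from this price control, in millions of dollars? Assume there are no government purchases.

Rearranging supply gives Qs = 5P - 233. Setting quantity demanded equal to quantity supplied, 183 - 3P = 5P - 233, gives P* = 52 and Q* = 27.
Since 60 > 52, the floor is binding.
At P = 60: Qd = 183 - 3·60 = 3 and Qs = 5·60 - 233 = 67.
Quantity traded falls to 3. At Q = 3 the demand price is (183 - 3)/3 = 60 and the supply price is (233 + 3)/5 = 47.2.
Deadweight loss = ½ · (60 - 47.2) · (27 - 3) = ½ · 12.8 · 24 = 153.6.

153.6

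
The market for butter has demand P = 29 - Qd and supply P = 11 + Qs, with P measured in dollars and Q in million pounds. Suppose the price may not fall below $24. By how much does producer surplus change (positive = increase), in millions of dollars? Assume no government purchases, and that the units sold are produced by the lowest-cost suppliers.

12

Rearranging demand gives Qd = 29 - P; rearranging supply gives Qs = P - 11. Setting quantity demanded equal to quantity supplied, 29 - P = P - 11, gives P* = 20 and Q* = 9.
The floor of 24 is above the equilibrium price 20, so it binds.
At P = 24: Qd = 29 - 24 = 5 and Qs = 24 - 11 = 13.
Producer surplus without the control is ½ · (20 - 11) · 9 = 40.5.
With the floor, 5 units are sold at 24. The supply price at Q = 5 is 16, so PS = ½ · [(24 - 11) + (24 - 16)] · 5 = 52.5.
Change in producer surplus = 52.5 - 40.5 = 12.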